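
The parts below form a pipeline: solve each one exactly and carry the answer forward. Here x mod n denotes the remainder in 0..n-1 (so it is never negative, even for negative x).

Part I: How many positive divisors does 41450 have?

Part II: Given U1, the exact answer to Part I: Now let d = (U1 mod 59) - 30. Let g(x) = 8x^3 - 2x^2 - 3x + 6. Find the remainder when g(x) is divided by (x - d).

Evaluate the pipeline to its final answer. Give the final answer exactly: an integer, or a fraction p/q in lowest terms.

-47244

Part I: 41450 = 2 * 5^2 * 829; number of divisors = (1+1) * (2+1) * (1+1) = 12; answer 12
Part II: U1 = 12; d = -18; remainder = value at the root: 8*(-18)^3 - 2*(-18)^2 - 3*(-18)^1 + 6 = (-46656) + (-648) + (54) + (6) = -47244; answer -47244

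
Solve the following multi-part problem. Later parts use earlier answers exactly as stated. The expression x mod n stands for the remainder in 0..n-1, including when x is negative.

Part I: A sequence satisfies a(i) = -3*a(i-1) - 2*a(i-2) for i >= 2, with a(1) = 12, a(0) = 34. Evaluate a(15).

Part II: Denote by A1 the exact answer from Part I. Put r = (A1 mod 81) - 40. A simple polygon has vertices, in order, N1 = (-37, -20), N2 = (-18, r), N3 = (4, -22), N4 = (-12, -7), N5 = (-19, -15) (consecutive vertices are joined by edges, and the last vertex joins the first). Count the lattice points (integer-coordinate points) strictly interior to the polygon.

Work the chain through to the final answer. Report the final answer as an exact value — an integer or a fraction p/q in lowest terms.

Part I: a(2) = -3*(12) - 2*(34) = -104; iterating: a(2)=-104, a(3)=288, a(4)=-656, a(5)=1392, a(6)=-2864, a(7)=5808, a(8)=-11696, a(9)=23472, a(10)=-47024, a(11)=94128, a(12)=-188336, a(13)=376752, a(14)=-753584, a(15)=1507248; answer 1507248
Part II: A1 = 1507248; r = -40; cross terms: (-37*-40 - -18*-20)=1120, (-18*-22 - 4*-40)=556, (4*-7 - -12*-22)=-292, (-12*-15 - -19*-7)=47, (-19*-20 - -37*-15)=-175; twice the area = |1256| = 1256; area = 628; boundary points = 1 + 2 + 1 + 1 + 1 = 6; strictly interior points = area - boundary/2 + 1 = 626; answer 626

626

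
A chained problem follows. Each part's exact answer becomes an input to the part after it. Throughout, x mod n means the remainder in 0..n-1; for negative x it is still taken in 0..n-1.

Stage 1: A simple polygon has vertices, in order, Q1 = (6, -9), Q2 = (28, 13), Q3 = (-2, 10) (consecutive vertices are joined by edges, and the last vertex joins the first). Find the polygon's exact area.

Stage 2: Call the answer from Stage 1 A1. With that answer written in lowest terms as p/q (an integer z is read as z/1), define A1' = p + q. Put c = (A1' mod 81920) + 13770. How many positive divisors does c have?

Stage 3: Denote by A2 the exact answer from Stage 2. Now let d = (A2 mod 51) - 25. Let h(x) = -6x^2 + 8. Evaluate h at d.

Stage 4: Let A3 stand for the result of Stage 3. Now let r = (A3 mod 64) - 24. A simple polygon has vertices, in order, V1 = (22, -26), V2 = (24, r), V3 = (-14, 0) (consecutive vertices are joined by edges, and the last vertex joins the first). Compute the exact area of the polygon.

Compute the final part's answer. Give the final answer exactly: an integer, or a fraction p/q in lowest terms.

Stage 1: cross terms: (6*13 - 28*-9)=330, (28*10 - -2*13)=306, (-2*-9 - 6*10)=-42; twice the area = |594| = 594; area = 297; answer 297
Stage 2: A1 = 297; threaded value p + q = 298; c = 14068; 14068 = 2^2 * 3517; number of divisors = (2+1) * (1+1) = 6; answer 6
Stage 3: A2 = 6; d = -19; -6*(-19)^2 + 8 = (-2166) + (8) = -2158; answer -2158
Stage 4: A3 = -2158; r = -6; cross terms: (22*-6 - 24*-26)=492, (24*0 - -14*-6)=-84, (-14*-26 - 22*0)=364; twice the area = |772| = 772; area = 386; answer 386

386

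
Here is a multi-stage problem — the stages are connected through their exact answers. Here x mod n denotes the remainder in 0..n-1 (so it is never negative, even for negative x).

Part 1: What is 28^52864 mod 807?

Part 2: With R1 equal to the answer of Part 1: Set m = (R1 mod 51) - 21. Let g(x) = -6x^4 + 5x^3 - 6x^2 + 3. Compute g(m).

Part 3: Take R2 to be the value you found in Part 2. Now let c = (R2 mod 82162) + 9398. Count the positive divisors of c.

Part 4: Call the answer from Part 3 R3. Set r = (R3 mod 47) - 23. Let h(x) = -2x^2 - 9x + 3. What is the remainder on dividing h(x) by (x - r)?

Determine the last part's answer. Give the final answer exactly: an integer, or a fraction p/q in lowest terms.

-548

Part 1: squarings mod 807: 28^1=28, 28^2=784, 28^4=529, 28^8=619, 28^16=643, 28^32=265, 28^64=16, 28^128=256, 28^256=169, 28^512=316, 28^1024=595, 28^2048=559, 28^4096=172, 28^8192=532, 28^16384=574, 28^32768=220; 28^52864 = 28^128 * 28^512 * 28^1024 * 28^2048 * 28^16384 * 28^32768 = 394 (mod 807); answer 394
Part 2: R1 = 394; m = 16; -6*(16)^4 + 5*(16)^3 - 6*(16)^2 + 3 = (-393216) + (20480) + (-1536) + (3) = -374269; answer -374269
Part 3: R2 = -374269; c = 45939; 45939 = 3 * 15313; number of divisors = (1+1) * (1+1) = 4; answer 4
Part 4: R3 = 4; r = -19; remainder = value at the root: -2*(-19)^2 - 9*(-19)^1 + 3 = (-722) + (171) + (3) = -548; answer -548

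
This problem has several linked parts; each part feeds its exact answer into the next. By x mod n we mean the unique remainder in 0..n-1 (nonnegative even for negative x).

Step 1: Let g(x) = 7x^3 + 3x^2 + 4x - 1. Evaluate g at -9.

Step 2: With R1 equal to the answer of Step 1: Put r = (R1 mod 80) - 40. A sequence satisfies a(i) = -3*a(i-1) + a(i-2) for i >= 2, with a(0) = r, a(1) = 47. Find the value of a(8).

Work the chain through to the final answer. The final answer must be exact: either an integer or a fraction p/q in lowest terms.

Step 1: 7*(-9)^3 + 3*(-9)^2 + 4*(-9)^1 - 1 = (-5103) + (243) + (-36) + (-1) = -4897; answer -4897
Step 2: R1 = -4897; r = 23; a(2) = -3*(47) + 1*(23) = -118; iterating: a(2)=-118, a(3)=401, a(4)=-1321, a(5)=4364, a(6)=-14413, a(7)=47603, a(8)=-157222; answer -157222

-157222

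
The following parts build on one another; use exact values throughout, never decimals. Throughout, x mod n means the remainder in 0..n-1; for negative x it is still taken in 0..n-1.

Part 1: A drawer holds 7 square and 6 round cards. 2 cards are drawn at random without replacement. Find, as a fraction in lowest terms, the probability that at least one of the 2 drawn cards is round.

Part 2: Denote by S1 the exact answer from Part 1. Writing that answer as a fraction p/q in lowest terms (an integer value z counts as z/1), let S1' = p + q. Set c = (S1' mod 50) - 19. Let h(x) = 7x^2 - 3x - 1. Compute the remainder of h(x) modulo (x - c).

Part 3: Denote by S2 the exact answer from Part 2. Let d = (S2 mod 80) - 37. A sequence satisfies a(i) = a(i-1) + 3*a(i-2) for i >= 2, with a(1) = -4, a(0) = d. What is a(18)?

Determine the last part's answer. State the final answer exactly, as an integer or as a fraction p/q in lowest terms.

Part 1: total draws C(13,2) = 78; complement C(7,2) = 21; favorable 78 - 21 = 57; P = 19/26; answer 19/26
Part 2: S1 = 19/26; threaded value p + q = 45; c = 26; remainder = value at the root: 7*(26)^2 - 3*(26)^1 - 1 = (4732) + (-78) + (-1) = 4653; answer 4653
Part 3: S2 = 4653; d = -24; a(2) = 1*(-4) + 3*(-24) = -76; iterating: a(2)=-76, a(3)=-88, a(4)=-316, a(5)=-580, a(6)=-1528, a(7)=-3268, a(8)=-7852, a(9)=-17656, a(10)=-41212, a(11)=-94180, a(12)=-217816, a(13)=-500356, a(14)=-1153804, a(15)=-2654872, a(16)=-6116284, a(17)=-14080900, a(18)=-32429752; answer -32429752

-32429752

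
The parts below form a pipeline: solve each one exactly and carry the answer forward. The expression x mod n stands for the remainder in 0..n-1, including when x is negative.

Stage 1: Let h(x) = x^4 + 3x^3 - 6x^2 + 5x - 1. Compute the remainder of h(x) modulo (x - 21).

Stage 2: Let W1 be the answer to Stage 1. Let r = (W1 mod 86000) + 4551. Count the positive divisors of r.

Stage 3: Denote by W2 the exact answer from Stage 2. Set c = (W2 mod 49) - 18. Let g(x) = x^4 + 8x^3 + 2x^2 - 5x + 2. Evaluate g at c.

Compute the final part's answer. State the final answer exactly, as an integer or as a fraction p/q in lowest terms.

16928

Stage 1: remainder = value at the root: 1*(21)^4 + 3*(21)^3 - 6*(21)^2 + 5*(21)^1 - 1 = (194481) + (27783) + (-2646) + (105) + (-1) = 219722; answer 219722
Stage 2: W1 = 219722; r = 52273; 52273 = 13 * 4021; number of divisors = (1+1) * (1+1) = 4; answer 4
Stage 3: W2 = 4; c = -14; 1*(-14)^4 + 8*(-14)^3 + 2*(-14)^2 - 5*(-14)^1 + 2 = (38416) + (-21952) + (392) + (70) + (2) = 16928; answer 16928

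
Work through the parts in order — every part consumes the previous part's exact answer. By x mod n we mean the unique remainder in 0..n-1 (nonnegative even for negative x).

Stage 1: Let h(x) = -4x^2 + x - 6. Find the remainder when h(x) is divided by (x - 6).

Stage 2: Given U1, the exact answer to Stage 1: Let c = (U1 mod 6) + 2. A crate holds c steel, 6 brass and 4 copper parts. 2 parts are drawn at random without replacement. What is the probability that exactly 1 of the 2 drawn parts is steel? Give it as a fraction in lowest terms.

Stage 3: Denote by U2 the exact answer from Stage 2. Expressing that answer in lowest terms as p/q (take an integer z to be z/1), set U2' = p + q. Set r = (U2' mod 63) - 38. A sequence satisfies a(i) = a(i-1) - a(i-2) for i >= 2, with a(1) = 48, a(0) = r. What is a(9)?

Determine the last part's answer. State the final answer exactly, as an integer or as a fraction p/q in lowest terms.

-5

Stage 1: remainder = value at the root: -4*(6)^2 + 1*(6)^1 - 6 = (-144) + (6) + (-6) = -144; answer -144
Stage 2: U1 = -144; c = 2; total draws C(12,2) = 66; favorable C(2,1)*C(10,1) = 20; P = 10/33; answer 10/33
Stage 3: U2 = 10/33; threaded value p + q = 43; r = 5; a(2) = 1*(48) - 1*(5) = 43; iterating: a(2)=43, a(3)=-5, a(4)=-48, a(5)=-43, a(6)=5, a(7)=48, a(8)=43, a(9)=-5; answer -5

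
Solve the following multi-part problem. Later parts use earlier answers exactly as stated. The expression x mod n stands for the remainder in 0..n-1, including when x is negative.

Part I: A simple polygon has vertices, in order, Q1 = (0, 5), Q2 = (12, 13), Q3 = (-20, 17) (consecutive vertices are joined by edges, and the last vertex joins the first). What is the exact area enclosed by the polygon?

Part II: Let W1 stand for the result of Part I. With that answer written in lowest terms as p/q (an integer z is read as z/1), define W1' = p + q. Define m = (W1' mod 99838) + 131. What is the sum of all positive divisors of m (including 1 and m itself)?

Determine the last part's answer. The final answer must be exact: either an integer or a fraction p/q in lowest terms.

504

Part I: cross terms: (0*13 - 12*5)=-60, (12*17 - -20*13)=464, (-20*5 - 0*17)=-100; twice the area = |304| = 304; area = 152; answer 152
Part II: W1 = 152; threaded value p + q = 153; m = 284; 284 = 2^2 * 71; sigma = (1 + 2 + 4) * (1 + 71) = 7 * 72 = 504; answer 504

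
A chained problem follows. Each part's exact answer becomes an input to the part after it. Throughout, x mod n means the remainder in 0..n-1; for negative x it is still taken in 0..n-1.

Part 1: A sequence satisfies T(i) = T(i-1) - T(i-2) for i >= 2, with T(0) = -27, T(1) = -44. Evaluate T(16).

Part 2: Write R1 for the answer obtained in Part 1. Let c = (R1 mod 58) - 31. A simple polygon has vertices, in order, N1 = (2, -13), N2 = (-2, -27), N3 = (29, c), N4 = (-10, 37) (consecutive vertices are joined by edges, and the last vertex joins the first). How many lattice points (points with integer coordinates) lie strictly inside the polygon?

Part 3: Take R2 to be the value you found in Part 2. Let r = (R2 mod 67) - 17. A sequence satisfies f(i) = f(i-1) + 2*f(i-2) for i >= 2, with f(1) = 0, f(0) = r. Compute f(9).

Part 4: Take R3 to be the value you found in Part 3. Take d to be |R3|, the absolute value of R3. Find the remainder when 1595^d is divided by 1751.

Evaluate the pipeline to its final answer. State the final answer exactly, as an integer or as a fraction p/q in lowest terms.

149

Part 1: T(2) = 1*(-44) - 1*(-27) = -17; iterating: T(2)=-17, T(3)=27, T(4)=44, T(5)=17, T(6)=-27, T(7)=-44, T(8)=-17, T(9)=27, T(10)=44, T(11)=17, T(12)=-27, T(13)=-44, T(14)=-17, T(15)=27, T(16)=44; answer 44
Part 2: R1 = 44; c = 13; cross terms: (2*-27 - -2*-13)=-80, (-2*13 - 29*-27)=757, (29*37 - -10*13)=1203, (-10*-13 - 2*37)=56; twice the area = |1936| = 1936; area = 968; boundary points = 2 + 1 + 3 + 2 = 8; strictly interior points = area - boundary/2 + 1 = 965; answer 965
Part 3: R2 = 965; r = 10; f(2) = 1*(0) + 2*(10) = 20; iterating: f(2)=20, f(3)=20, f(4)=60, f(5)=100, f(6)=220, f(7)=420, f(8)=860, f(9)=1700; answer 1700
Part 4: R3 = 1700; d = 1700; squarings mod 1751: 1595^1=1595, 1595^2=1573, 1595^4=166, 1595^8=1291, 1595^16=1480, 1595^32=1650, 1595^64=1446, 1595^128=222, 1595^256=256, 1595^512=749, 1595^1024=681; 1595^1700 = 1595^4 * 1595^32 * 1595^128 * 1595^512 * 1595^1024 = 149 (mod 1751); answer 149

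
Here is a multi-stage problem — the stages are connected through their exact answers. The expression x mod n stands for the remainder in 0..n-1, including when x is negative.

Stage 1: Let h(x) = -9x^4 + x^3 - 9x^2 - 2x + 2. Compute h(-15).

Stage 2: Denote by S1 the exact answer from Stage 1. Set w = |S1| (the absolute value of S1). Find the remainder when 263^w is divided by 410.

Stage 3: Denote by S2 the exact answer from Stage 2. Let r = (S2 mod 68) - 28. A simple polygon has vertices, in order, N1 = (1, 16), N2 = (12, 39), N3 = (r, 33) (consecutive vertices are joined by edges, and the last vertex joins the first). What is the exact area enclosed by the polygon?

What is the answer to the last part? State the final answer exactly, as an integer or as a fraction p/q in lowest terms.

Stage 1: -9*(-15)^4 + 1*(-15)^3 - 9*(-15)^2 - 2*(-15)^1 + 2 = (-455625) + (-3375) + (-2025) + (30) + (2) = -460993; answer -460993
Stage 2: S1 = -460993; w = 460993; squarings mod 410: 263^1=263, 263^2=289, 263^4=291, 263^8=221, 263^16=51, 263^32=141, 263^64=201, 263^128=221, 263^256=51, 263^512=141, 263^1024=201, 263^2048=221, 263^4096=51, 263^8192=141, 263^16384=201, 263^32768=221, 263^65536=51, 263^131072=141, 263^262144=201; 263^460993 = 263^1 * 263^64 * 263^128 * 263^2048 * 263^65536 * 263^131072 * 263^262144 = 183 (mod 410); answer 183
Stage 3: S2 = 183; r = 19; cross terms: (1*39 - 12*16)=-153, (12*33 - 19*39)=-345, (19*16 - 1*33)=271; twice the area = |-227| = 227; area = 227/2; answer 227/2

227/2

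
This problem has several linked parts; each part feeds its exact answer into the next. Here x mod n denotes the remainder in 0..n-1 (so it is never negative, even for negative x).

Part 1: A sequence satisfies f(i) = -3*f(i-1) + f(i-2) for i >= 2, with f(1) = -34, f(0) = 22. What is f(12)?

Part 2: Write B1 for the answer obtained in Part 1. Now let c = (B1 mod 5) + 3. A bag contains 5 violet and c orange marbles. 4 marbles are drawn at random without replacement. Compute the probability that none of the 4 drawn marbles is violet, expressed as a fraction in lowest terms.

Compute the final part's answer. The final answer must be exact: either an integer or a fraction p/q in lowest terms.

1/42

Part 1: f(2) = -3*(-34) + 1*(22) = 124; iterating: f(2)=124, f(3)=-406, f(4)=1342, f(5)=-4432, f(6)=14638, f(7)=-48346, f(8)=159676, f(9)=-527374, f(10)=1741798, f(11)=-5752768, f(12)=19000102; answer 19000102
Part 2: B1 = 19000102; c = 5; total draws C(10,4) = 210; favorable C(5,4) = 5; P = 1/42; answer 1/42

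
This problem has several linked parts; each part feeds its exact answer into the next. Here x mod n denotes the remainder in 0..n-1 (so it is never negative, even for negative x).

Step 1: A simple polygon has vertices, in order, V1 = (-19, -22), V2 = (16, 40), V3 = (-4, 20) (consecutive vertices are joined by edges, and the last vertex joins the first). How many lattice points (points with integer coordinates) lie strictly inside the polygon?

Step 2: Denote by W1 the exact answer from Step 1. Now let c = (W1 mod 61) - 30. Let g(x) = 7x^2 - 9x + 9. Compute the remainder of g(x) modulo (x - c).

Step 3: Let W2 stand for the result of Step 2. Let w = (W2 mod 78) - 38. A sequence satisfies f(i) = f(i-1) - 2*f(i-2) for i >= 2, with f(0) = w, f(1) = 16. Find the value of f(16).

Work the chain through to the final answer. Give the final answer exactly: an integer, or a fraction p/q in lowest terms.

Step 1: cross terms: (-19*40 - 16*-22)=-408, (16*20 - -4*40)=480, (-4*-22 - -19*20)=468; twice the area = |540| = 540; area = 270; boundary points = 1 + 20 + 3 = 24; strictly interior points = area - boundary/2 + 1 = 259; answer 259
Step 2: W1 = 259; c = -15; remainder = value at the root: 7*(-15)^2 - 9*(-15)^1 + 9 = (1575) + (135) + (9) = 1719; answer 1719
Step 3: W2 = 1719; w = -35; f(2) = 1*(16) - 2*(-35) = 86; iterating: f(2)=86, f(3)=54, f(4)=-118, f(5)=-226, f(6)=10, f(7)=462, f(8)=442, f(9)=-482, f(10)=-1366, f(11)=-402, f(12)=2330, f(13)=3134, f(14)=-1526, f(15)=-7794, f(16)=-4742; answer -4742

-4742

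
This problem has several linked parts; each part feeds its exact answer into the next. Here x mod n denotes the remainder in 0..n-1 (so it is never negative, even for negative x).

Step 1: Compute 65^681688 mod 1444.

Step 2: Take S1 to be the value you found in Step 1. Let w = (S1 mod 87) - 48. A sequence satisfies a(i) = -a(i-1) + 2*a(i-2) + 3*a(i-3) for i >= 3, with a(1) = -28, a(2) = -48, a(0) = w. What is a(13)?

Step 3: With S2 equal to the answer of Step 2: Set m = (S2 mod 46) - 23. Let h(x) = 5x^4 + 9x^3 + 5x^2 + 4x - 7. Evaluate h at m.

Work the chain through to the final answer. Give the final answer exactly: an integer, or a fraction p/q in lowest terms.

Step 1: squarings mod 1444: 65^1=65, 65^2=1337, 65^4=1341, 65^8=501, 65^16=1189, 65^32=45, 65^64=581, 65^128=1109, 65^256=1037, 65^512=1033, 65^1024=1417, 65^2048=729, 65^4096=49, 65^8192=957, 65^16384=353, 65^32768=425, 65^65536=125, 65^131072=1185, 65^262144=657, 65^524288=1337; 65^681688 = 65^8 * 65^16 * 65^64 * 65^128 * 65^512 * 65^1024 * 65^8192 * 65^16384 * 65^131072 * 65^524288 = 353 (mod 1444); answer 353
Step 2: S1 = 353; w = -43; a(3) = -1*(-48) + 2*(-28) + 3*(-43) = -137; iterating: a(3)=-137, a(4)=-43, a(5)=-375, a(6)=-122, a(7)=-757, a(8)=-612, a(9)=-1268, a(10)=-2227, a(11)=-2145, a(12)=-6113, a(13)=-4858; answer -4858
Step 3: S2 = -4858; m = -5; 5*(-5)^4 + 9*(-5)^3 + 5*(-5)^2 + 4*(-5)^1 - 7 = (3125) + (-1125) + (125) + (-20) + (-7) = 2098; answer 2098

2098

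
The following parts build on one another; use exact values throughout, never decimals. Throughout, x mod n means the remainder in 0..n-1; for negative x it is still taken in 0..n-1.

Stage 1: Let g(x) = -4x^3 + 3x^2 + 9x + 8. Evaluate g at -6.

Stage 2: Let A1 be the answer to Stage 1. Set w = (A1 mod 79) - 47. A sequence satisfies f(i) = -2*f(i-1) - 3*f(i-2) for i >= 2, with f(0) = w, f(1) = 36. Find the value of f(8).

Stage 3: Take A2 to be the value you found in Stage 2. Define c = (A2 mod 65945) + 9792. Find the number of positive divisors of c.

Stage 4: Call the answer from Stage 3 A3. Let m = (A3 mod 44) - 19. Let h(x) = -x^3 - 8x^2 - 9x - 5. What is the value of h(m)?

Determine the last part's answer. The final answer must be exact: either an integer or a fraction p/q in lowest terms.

2749

Stage 1: -4*(-6)^3 + 3*(-6)^2 + 9*(-6)^1 + 8 = (864) + (108) + (-54) + (8) = 926; answer 926
Stage 2: A1 = 926; w = 10; f(2) = -2*(36) - 3*(10) = -102; iterating: f(2)=-102, f(3)=96, f(4)=114, f(5)=-516, f(6)=690, f(7)=168, f(8)=-2406; answer -2406
Stage 3: A2 = -2406; c = 73331; 73331 is prime, so its only divisors are 1 and 73331; count = 2; answer 2
Stage 4: A3 = 2; m = -17; -1*(-17)^3 - 8*(-17)^2 - 9*(-17)^1 - 5 = (4913) + (-2312) + (153) + (-5) = 2749; answer 2749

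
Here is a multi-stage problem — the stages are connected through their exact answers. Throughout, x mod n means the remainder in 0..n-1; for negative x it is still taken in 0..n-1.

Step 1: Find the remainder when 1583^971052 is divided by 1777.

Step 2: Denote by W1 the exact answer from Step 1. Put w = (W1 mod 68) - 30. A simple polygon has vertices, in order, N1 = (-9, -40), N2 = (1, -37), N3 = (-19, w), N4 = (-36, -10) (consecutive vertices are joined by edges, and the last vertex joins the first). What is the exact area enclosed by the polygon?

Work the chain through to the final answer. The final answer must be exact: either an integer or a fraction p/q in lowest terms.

87

Step 1: squarings mod 1777: 1583^1=1583, 1583^2=319, 1583^4=472, 1583^8=659, 1583^16=693, 1583^32=459, 1583^64=995, 1583^128=236, 1583^256=609, 1583^512=1265, 1583^1024=925, 1583^2048=888, 1583^4096=1333, 1583^8192=1666, 1583^16384=1659, 1583^32768=1485, 1583^65536=1745, 1583^131072=1024, 1583^262144=146, 1583^524288=1769; 1583^971052 = 1583^4 * 1583^8 * 1583^32 * 1583^256 * 1583^4096 * 1583^16384 * 1583^32768 * 1583^131072 * 1583^262144 * 1583^524288 = 2 (mod 1777); answer 2
Step 2: W1 = 2; w = -28; cross terms: (-9*-37 - 1*-40)=373, (1*-28 - -19*-37)=-731, (-19*-10 - -36*-28)=-818, (-36*-40 - -9*-10)=1350; twice the area = |174| = 174; area = 87; answer 87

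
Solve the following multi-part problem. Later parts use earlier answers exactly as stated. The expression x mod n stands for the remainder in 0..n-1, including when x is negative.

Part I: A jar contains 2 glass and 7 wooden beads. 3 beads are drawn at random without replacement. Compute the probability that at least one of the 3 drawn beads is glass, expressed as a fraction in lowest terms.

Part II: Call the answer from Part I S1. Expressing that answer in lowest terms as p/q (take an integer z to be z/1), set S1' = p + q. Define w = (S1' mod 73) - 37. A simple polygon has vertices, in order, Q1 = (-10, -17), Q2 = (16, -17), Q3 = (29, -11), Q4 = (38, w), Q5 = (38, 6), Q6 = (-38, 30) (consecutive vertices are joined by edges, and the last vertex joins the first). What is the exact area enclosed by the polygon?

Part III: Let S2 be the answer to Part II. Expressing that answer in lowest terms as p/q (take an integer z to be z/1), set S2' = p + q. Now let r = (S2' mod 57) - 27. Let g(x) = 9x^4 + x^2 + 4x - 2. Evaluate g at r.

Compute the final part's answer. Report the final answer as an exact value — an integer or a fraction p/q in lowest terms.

Part I: total draws C(9,3) = 84; complement C(7,3) = 35; favorable 84 - 35 = 49; P = 7/12; answer 7/12
Part II: S1 = 7/12; threaded value p + q = 19; w = -18; cross terms: (-10*-17 - 16*-17)=442, (16*-11 - 29*-17)=317, (29*-18 - 38*-11)=-104, (38*6 - 38*-18)=912, (38*30 - -38*6)=1368, (-38*-17 - -10*30)=946; twice the area = |3881| = 3881; area = 3881/2; answer 3881/2
Part III: S2 = 3881/2; threaded value p + q = 3883; r = -20; 9*(-20)^4 + 1*(-20)^2 + 4*(-20)^1 - 2 = (1440000) + (400) + (-80) + (-2) = 1440318; answer 1440318

1440318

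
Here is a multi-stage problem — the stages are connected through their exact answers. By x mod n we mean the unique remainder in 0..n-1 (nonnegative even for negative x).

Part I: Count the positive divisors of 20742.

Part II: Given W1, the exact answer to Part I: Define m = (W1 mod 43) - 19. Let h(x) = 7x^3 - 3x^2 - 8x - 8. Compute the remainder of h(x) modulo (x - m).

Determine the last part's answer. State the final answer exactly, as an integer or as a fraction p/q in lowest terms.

-9600

Part I: 20742 = 2 * 3 * 3457; number of divisors = (1+1) * (1+1) * (1+1) = 8; answer 8
Part II: W1 = 8; m = -11; remainder = value at the root: 7*(-11)^3 - 3*(-11)^2 - 8*(-11)^1 - 8 = (-9317) + (-363) + (88) + (-8) = -9600; answer -9600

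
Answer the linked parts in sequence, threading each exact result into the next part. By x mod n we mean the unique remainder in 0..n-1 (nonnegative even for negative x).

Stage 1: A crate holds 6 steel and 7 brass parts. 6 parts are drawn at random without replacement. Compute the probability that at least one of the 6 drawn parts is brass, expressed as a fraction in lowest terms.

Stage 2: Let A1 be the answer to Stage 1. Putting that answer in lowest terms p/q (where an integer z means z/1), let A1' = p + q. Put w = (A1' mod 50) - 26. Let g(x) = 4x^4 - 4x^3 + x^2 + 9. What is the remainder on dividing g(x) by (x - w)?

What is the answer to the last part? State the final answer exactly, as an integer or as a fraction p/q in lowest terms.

2034

Stage 1: total draws C(13,6) = 1716; complement C(6,6) = 1; favorable 1716 - 1 = 1715; P = 1715/1716; answer 1715/1716
Stage 2: A1 = 1715/1716; threaded value p + q = 3431; w = 5; remainder = value at the root: 4*(5)^4 - 4*(5)^3 + 1*(5)^2 + 9 = (2500) + (-500) + (25) + (9) = 2034; answer 2034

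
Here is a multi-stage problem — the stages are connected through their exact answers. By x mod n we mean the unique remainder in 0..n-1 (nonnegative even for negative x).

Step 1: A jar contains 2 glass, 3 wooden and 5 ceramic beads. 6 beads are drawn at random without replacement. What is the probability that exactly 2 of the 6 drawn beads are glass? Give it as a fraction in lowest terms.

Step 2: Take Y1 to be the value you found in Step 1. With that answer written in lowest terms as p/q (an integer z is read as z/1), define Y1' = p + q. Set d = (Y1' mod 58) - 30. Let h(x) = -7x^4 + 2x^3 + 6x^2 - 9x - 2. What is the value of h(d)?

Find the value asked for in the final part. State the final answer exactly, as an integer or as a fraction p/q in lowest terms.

Step 1: total draws C(10,6) = 210; favorable C(2,2)*C(8,4) = 70; P = 1/3; answer 1/3
Step 2: Y1 = 1/3; threaded value p + q = 4; d = -26; -7*(-26)^4 + 2*(-26)^3 + 6*(-26)^2 - 9*(-26)^1 - 2 = (-3198832) + (-35152) + (4056) + (234) + (-2) = -3229696; answer -3229696

-3229696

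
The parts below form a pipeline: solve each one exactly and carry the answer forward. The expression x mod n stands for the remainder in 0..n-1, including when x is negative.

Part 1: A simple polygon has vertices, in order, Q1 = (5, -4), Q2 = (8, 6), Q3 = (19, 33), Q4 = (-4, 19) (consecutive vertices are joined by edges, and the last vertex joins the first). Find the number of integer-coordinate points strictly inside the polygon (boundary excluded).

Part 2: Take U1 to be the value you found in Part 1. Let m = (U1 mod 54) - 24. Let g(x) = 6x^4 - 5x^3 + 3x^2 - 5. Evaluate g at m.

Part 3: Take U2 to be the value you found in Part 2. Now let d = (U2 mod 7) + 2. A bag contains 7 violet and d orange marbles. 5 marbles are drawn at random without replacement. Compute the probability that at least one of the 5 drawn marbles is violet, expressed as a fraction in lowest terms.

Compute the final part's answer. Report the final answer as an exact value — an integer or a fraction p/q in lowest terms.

421/429

Part 1: cross terms: (5*6 - 8*-4)=62, (8*33 - 19*6)=150, (19*19 - -4*33)=493, (-4*-4 - 5*19)=-79; twice the area = |626| = 626; area = 313; boundary points = 1 + 1 + 1 + 1 = 4; strictly interior points = area - boundary/2 + 1 = 312; answer 312
Part 2: U1 = 312; m = 18; 6*(18)^4 - 5*(18)^3 + 3*(18)^2 - 5 = (629856) + (-29160) + (972) + (-5) = 601663; answer 601663
Part 3: U2 = 601663; d = 8; total draws C(15,5) = 3003; complement C(8,5) = 56; favorable 3003 - 56 = 2947; P = 421/429; answer 421/429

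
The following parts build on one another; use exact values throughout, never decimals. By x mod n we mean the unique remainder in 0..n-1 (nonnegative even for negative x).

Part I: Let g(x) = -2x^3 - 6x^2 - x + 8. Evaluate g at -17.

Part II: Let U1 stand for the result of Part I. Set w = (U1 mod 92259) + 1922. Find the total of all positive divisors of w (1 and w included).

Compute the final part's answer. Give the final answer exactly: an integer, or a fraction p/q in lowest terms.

Part I: -2*(-17)^3 - 6*(-17)^2 - 1*(-17)^1 + 8 = (9826) + (-1734) + (17) + (8) = 8117; answer 8117
Part II: U1 = 8117; w = 10039; 10039 is prime, so its only divisors are 1 and 10039; sigma = 1 + 10039 = 10040; answer 10040

10040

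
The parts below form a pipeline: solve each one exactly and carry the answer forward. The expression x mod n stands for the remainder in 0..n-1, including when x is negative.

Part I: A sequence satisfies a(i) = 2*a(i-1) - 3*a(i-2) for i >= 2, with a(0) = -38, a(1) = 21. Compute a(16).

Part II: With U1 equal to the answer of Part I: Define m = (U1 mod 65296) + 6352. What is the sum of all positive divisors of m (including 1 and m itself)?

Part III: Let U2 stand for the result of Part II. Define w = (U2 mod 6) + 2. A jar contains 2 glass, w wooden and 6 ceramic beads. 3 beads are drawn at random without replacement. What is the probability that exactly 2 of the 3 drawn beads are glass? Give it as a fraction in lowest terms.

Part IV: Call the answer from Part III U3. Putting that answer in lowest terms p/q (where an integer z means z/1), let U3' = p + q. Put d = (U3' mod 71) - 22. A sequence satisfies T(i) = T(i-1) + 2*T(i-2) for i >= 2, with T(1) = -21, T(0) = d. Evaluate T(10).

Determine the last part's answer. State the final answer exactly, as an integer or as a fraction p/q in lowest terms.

-9213

Part I: a(2) = 2*(21) - 3*(-38) = 156; iterating: a(2)=156, a(3)=249, a(4)=30, a(5)=-687, a(6)=-1464, a(7)=-867, a(8)=2658, a(9)=7917, a(10)=7860, a(11)=-8031, a(12)=-39642, a(13)=-55191, a(14)=8544, a(15)=182661, a(16)=339690; answer 339690
Part II: U1 = 339690; m = 19562; 19562 = 2 * 9781; sigma = (1 + 2) * (1 + 9781) = 3 * 9782 = 29346; answer 29346
Part III: U2 = 29346; w = 2; total draws C(10,3) = 120; favorable C(2,2)*C(8,1) = 8; P = 1/15; answer 1/15
Part IV: U3 = 1/15; threaded value p + q = 16; d = -6; T(2) = 1*(-21) + 2*(-6) = -33; iterating: T(2)=-33, T(3)=-75, T(4)=-141, T(5)=-291, T(6)=-573, T(7)=-1155, T(8)=-2301, T(9)=-4611, T(10)=-9213; answer -9213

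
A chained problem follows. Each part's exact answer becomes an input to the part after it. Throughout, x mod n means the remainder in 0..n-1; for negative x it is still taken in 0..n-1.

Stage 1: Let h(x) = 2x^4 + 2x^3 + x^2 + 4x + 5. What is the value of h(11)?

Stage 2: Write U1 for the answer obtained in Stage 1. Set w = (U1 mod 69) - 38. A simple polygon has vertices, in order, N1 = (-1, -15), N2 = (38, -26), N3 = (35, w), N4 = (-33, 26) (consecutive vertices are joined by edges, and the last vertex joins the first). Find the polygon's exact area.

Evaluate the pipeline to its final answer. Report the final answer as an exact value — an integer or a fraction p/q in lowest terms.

1149

Stage 1: 2*(11)^4 + 2*(11)^3 + 1*(11)^2 + 4*(11)^1 + 5 = (29282) + (2662) + (121) + (44) + (5) = 32114; answer 32114
Stage 2: U1 = 32114; w = -9; cross terms: (-1*-26 - 38*-15)=596, (38*-9 - 35*-26)=568, (35*26 - -33*-9)=613, (-33*-15 - -1*26)=521; twice the area = |2298| = 2298; area = 1149; answer 1149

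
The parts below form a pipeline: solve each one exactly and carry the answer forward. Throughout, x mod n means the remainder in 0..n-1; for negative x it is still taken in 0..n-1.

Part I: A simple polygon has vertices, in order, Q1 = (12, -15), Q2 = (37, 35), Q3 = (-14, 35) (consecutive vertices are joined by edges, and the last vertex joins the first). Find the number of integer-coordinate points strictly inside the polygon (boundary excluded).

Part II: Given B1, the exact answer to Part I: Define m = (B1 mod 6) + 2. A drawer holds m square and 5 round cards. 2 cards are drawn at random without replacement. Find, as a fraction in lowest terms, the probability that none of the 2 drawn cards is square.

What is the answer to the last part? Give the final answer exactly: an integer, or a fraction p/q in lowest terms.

Part I: cross terms: (12*35 - 37*-15)=975, (37*35 - -14*35)=1785, (-14*-15 - 12*35)=-210; twice the area = |2550| = 2550; area = 1275; boundary points = 25 + 51 + 2 = 78; strictly interior points = area - boundary/2 + 1 = 1237; answer 1237
Part II: B1 = 1237; m = 3; total draws C(8,2) = 28; favorable C(5,2) = 10; P = 5/14; answer 5/14

5/14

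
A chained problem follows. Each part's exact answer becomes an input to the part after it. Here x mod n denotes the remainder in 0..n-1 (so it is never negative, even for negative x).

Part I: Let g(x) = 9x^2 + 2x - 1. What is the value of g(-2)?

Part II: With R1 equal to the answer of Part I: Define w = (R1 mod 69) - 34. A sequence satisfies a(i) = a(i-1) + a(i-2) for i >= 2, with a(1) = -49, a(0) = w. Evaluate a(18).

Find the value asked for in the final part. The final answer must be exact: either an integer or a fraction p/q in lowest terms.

Part I: 9*(-2)^2 + 2*(-2)^1 - 1 = (36) + (-4) + (-1) = 31; answer 31
Part II: R1 = 31; w = -3; a(2) = 1*(-49) + 1*(-3) = -52; iterating: a(2)=-52, a(3)=-101, a(4)=-153, a(5)=-254, a(6)=-407, a(7)=-661, a(8)=-1068, a(9)=-1729, a(10)=-2797, a(11)=-4526, a(12)=-7323, a(13)=-11849, a(14)=-19172, a(15)=-31021, a(16)=-50193, a(17)=-81214, a(18)=-131407; answer -131407

-131407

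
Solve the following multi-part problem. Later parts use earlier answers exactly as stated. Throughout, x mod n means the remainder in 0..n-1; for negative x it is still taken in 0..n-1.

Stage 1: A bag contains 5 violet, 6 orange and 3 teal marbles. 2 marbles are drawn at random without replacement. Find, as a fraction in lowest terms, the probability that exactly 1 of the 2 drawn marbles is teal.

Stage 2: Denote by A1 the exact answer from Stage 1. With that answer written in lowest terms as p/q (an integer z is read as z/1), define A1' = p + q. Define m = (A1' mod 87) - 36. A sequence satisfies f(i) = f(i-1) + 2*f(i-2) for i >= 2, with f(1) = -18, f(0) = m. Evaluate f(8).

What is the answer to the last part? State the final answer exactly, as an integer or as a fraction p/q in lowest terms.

-1444

Stage 1: total draws C(14,2) = 91; favorable C(3,1)*C(11,1) = 33; P = 33/91; answer 33/91
Stage 2: A1 = 33/91; threaded value p + q = 124; m = 1; f(2) = 1*(-18) + 2*(1) = -16; iterating: f(2)=-16, f(3)=-52, f(4)=-84, f(5)=-188, f(6)=-356, f(7)=-732, f(8)=-1444; answer -1444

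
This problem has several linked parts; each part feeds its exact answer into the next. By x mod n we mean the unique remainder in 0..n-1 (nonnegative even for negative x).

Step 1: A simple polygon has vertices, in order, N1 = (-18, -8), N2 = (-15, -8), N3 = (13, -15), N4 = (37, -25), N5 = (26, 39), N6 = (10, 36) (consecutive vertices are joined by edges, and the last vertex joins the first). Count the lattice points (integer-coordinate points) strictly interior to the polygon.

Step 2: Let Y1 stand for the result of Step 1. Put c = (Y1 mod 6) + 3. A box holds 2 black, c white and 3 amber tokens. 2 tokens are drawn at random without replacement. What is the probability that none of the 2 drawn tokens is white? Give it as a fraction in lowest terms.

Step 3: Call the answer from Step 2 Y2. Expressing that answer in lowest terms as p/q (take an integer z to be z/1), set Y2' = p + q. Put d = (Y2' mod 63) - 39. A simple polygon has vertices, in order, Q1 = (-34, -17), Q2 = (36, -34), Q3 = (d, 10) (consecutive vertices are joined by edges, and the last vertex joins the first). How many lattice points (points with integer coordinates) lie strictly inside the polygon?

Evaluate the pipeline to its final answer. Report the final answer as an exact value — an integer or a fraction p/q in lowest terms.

1012

Step 1: cross terms: (-18*-8 - -15*-8)=24, (-15*-15 - 13*-8)=329, (13*-25 - 37*-15)=230, (37*39 - 26*-25)=2093, (26*36 - 10*39)=546, (10*-8 - -18*36)=568; twice the area = |3790| = 3790; area = 1895; boundary points = 3 + 7 + 2 + 1 + 1 + 4 = 18; strictly interior points = area - boundary/2 + 1 = 1887; answer 1887
Step 2: Y1 = 1887; c = 6; total draws C(11,2) = 55; favorable C(5,2) = 10; P = 2/11; answer 2/11
Step 3: Y2 = 2/11; threaded value p + q = 13; d = -26; cross terms: (-34*-34 - 36*-17)=1768, (36*10 - -26*-34)=-524, (-26*-17 - -34*10)=782; twice the area = |2026| = 2026; area = 1013; boundary points = 1 + 2 + 1 = 4; strictly interior points = area - boundary/2 + 1 = 1012; answer 1012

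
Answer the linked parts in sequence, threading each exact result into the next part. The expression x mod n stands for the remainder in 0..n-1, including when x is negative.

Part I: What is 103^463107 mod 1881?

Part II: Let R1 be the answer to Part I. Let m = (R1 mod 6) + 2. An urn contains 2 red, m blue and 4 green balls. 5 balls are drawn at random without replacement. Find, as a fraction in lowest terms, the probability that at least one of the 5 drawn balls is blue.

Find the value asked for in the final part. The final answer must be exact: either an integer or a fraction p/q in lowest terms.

20/21

Part I: squarings mod 1881: 103^1=103, 103^2=1204, 103^4=1246, 103^8=691, 103^16=1588, 103^32=1204, 103^64=1246, 103^128=691, 103^256=1588, 103^512=1204, 103^1024=1246, 103^2048=691, 103^4096=1588, 103^8192=1204, 103^16384=1246, 103^32768=691, 103^65536=1588, 103^131072=1204, 103^262144=1246; 103^463107 = 103^1 * 103^2 * 103^256 * 103^4096 * 103^65536 * 103^131072 * 103^262144 = 379 (mod 1881); answer 379
Part II: R1 = 379; m = 3; total draws C(9,5) = 126; complement C(6,5) = 6; favorable 126 - 6 = 120; P = 20/21; answer 20/21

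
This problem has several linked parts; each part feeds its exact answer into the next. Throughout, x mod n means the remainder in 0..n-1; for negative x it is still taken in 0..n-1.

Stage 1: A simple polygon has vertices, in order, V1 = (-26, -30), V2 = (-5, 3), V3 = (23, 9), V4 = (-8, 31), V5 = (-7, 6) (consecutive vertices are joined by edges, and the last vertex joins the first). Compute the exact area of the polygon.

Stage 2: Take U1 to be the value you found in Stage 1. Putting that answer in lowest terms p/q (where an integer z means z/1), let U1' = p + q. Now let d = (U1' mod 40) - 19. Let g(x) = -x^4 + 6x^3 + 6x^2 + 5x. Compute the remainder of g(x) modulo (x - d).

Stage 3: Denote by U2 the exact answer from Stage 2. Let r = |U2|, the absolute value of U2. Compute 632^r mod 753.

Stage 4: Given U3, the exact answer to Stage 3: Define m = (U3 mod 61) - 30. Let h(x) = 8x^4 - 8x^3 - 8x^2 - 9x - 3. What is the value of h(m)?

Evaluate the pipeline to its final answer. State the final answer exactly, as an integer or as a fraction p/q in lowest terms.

Stage 1: cross terms: (-26*3 - -5*-30)=-228, (-5*9 - 23*3)=-114, (23*31 - -8*9)=785, (-8*6 - -7*31)=169, (-7*-30 - -26*6)=366; twice the area = |978| = 978; area = 489; answer 489
Stage 2: U1 = 489; threaded value p + q = 490; d = -9; remainder = value at the root: -1*(-9)^4 + 6*(-9)^3 + 6*(-9)^2 + 5*(-9)^1 = (-6561) + (-4374) + (486) + (-45) = -10494; answer -10494
Stage 3: U2 = -10494; r = 10494; squarings mod 753: 632^1=632, 632^2=334, 632^4=112, 632^8=496, 632^16=538, 632^32=292, 632^64=175, 632^128=505, 632^256=511, 632^512=583, 632^1024=286, 632^2048=472, 632^4096=649, 632^8192=274; 632^10494 = 632^2 * 632^4 * 632^8 * 632^16 * 632^32 * 632^64 * 632^128 * 632^2048 * 632^8192 = 28 (mod 753); answer 28
Stage 4: U3 = 28; m = -2; 8*(-2)^4 - 8*(-2)^3 - 8*(-2)^2 - 9*(-2)^1 - 3 = (128) + (64) + (-32) + (18) + (-3) = 175; answer 175

175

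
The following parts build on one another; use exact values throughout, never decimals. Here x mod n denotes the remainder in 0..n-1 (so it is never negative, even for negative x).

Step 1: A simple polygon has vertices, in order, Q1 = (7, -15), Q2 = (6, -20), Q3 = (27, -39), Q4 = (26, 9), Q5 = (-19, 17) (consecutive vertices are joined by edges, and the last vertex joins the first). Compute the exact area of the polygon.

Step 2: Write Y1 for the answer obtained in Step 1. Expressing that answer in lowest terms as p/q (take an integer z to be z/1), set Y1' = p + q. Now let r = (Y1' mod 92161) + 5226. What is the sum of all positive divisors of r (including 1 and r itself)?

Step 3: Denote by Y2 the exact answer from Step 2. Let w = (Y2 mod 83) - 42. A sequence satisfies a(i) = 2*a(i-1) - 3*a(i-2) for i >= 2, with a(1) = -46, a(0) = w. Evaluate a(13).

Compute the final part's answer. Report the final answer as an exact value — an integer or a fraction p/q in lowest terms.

39146

Step 1: cross terms: (7*-20 - 6*-15)=-50, (6*-39 - 27*-20)=306, (27*9 - 26*-39)=1257, (26*17 - -19*9)=613, (-19*-15 - 7*17)=166; twice the area = |2292| = 2292; area = 1146; answer 1146
Step 2: Y1 = 1146; threaded value p + q = 1147; r = 6373; 6373 is prime, so its only divisors are 1 and 6373; sigma = 1 + 6373 = 6374; answer 6374
Step 3: Y2 = 6374; w = 24; a(2) = 2*(-46) - 3*(24) = -164; iterating: a(2)=-164, a(3)=-190, a(4)=112, a(5)=794, a(6)=1252, a(7)=122, a(8)=-3512, a(9)=-7390, a(10)=-4244, a(11)=13682, a(12)=40096, a(13)=39146; answer 39146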